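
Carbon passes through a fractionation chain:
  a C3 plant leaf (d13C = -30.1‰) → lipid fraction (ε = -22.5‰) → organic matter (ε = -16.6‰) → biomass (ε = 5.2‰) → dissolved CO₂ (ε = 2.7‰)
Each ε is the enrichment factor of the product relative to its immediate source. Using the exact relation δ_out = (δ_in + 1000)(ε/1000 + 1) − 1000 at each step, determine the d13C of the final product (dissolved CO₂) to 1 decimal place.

-60.3‰

step 1: δ = (-30.10 + 1000)·(-22.5/1000 + 1) − 1000 = -51.92‰
step 2: δ = (-51.92 + 1000)·(-16.6/1000 + 1) − 1000 = -67.66‰
step 3: δ = (-67.66 + 1000)·(5.2/1000 + 1) − 1000 = -62.81‰
step 4: δ = (-62.81 + 1000)·(2.7/1000 + 1) − 1000 = -60.28‰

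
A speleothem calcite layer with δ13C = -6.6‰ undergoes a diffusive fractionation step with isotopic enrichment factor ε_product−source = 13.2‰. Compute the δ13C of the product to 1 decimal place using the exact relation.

6.5‰

Exactly, δ_product = (δ_source + 1000)·(ε/1000 + 1) − 1000.
δ_product = (-6.6 + 1000) × (13.2/1000 + 1) − 1000
δ_product = 6.51‰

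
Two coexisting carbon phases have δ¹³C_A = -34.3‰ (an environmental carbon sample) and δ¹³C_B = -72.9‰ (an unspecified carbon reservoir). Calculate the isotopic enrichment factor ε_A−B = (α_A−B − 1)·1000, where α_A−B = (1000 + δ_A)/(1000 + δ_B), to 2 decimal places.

α_A−B = (1000 + -34.3) / (1000 + -72.9) = 965.7 / 927.1 = 1.041635
ε_A−B = (1.041635 − 1) × 1000 = 41.635‰
(The approximation ε ≈ δ_A − δ_B would give 38.6‰.)

41.64‰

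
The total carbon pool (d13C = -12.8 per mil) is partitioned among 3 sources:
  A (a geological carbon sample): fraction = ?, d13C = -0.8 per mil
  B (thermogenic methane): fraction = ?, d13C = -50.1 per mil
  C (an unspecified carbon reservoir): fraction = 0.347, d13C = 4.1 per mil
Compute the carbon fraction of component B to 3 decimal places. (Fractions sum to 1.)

0.278

Let f_B and f_A be the unknown fractions; fractions sum to 1 so f_B + f_A = 0.653.
Mass balance: Σ fᵢ·δᵢ = δ_bulk ⇒ f_B·(-50.1) + f_A·(-0.8) = -12.8 − (1.423) = -14.223
Substitute f_A = 0.653 − f_B:
f_B·(-50.1 − -0.8) = -14.223 − 0.653×(-0.8) = -13.700
f_B = -13.700 / -49.3 = 0.2779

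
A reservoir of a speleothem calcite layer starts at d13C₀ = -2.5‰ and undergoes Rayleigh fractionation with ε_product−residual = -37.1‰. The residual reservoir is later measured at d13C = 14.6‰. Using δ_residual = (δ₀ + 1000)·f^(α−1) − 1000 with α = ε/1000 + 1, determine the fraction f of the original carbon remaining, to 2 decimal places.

0.63

α − 1 = ε/1000 = -0.0371
(δ_res + 1000)/(δ₀ + 1000) = (14.6 + 1000)/(-2.5 + 1000) = 1014.6/997.5 = 1.017143
f = 1.017143^(1/-0.0371) = exp(ln(1.017143)/-0.0371) = exp(0.01700/-0.0371)
f = exp(-0.4582) = 0.6324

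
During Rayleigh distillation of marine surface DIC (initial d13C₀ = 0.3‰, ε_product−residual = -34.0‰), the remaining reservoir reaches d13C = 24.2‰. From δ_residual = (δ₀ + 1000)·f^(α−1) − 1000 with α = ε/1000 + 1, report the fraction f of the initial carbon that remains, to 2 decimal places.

α − 1 = ε/1000 = -0.0340
(δ_res + 1000)/(δ₀ + 1000) = (24.2 + 1000)/(0.3 + 1000) = 1024.2/1000.3 = 1.023893
f = 1.023893^(1/-0.0340) = exp(ln(1.023893)/-0.0340) = exp(0.02361/-0.0340)
f = exp(-0.6945) = 0.4993

0.50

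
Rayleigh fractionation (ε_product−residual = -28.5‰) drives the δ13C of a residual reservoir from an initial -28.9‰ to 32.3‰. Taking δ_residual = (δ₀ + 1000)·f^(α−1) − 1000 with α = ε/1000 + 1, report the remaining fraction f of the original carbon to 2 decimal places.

α − 1 = ε/1000 = -0.0285
(δ_res + 1000)/(δ₀ + 1000) = (32.3 + 1000)/(-28.9 + 1000) = 1032.3/971.1 = 1.063021
f = 1.063021^(1/-0.0285) = exp(ln(1.063021)/-0.0285) = exp(0.06112/-0.0285)
f = exp(-2.1444) = 0.1171

0.12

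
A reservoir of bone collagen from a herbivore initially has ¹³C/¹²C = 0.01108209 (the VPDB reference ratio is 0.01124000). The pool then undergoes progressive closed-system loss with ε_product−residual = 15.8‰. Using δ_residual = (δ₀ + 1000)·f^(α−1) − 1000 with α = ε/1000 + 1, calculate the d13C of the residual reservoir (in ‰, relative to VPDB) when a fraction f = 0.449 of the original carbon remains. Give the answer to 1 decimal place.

-26.4‰

δ₀ = (0.01108209/0.01124000 − 1)×1000 = (0.985951 − 1)×1000 = -14.049‰
α − 1 = ε/1000 = 0.0158
f^(α−1) = 0.449^(0.0158) = 0.987428
δ_res = (-14.049 + 1000) × 0.987428 − 1000 = 973.556 − 1000 = -26.44‰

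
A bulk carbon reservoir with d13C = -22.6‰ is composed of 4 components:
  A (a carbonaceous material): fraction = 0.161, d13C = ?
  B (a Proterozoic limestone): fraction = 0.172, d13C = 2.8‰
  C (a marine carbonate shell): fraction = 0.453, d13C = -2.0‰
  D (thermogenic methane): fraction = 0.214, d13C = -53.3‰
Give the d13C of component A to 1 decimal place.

Isotope mass balance: δ_bulk = Σ fᵢ·δᵢ.
-22.6 = 0.161×δ_A + 0.172×(2.8) + 0.453×(-2.0) + 0.214×(-53.3)
0.161·δ_A = -22.6 − (-11.831) = -10.769
δ_A = -10.769 / 0.161 = -66.89‰

-66.9‰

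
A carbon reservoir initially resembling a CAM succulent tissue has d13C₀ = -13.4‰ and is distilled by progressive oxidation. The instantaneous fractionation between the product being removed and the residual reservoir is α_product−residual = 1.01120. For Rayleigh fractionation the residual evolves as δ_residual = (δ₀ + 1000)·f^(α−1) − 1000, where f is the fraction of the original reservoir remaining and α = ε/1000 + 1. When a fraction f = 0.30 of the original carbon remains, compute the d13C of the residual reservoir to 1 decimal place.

Rayleigh residual: δ_res = (δ₀ + 1000)·f^(α−1) − 1000
α − 1 = 0.01120
f^(α−1) = 0.30^(0.01120) = 0.986606
δ_res = (-13.4 + 1000) × 0.986606 − 1000 = 973.385 − 1000 = -26.61‰

-26.6‰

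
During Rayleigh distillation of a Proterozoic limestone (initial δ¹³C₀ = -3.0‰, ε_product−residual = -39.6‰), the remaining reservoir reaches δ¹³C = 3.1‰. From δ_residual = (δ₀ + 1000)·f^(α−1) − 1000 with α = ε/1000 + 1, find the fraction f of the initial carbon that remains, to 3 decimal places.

0.857

α − 1 = ε/1000 = -0.0396
(δ_res + 1000)/(δ₀ + 1000) = (3.1 + 1000)/(-3.0 + 1000) = 1003.1/997.0 = 1.006118
f = 1.006118^(1/-0.0396) = exp(ln(1.006118)/-0.0396) = exp(0.00610/-0.0396)
f = exp(-0.1540) = 0.8572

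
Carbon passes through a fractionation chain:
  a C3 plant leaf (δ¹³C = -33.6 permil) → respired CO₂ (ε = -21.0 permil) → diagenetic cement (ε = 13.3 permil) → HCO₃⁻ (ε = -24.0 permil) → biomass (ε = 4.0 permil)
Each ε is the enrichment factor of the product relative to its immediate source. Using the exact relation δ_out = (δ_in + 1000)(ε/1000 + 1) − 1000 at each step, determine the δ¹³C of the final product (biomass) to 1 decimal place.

-60.6 permil

step 1: δ = (-33.60 + 1000)·(-21.0/1000 + 1) − 1000 = -53.89 permil
step 2: δ = (-53.89 + 1000)·(13.3/1000 + 1) − 1000 = -41.31 permil
step 3: δ = (-41.31 + 1000)·(-24.0/1000 + 1) − 1000 = -64.32 permil
step 4: δ = (-64.32 + 1000)·(4.0/1000 + 1) − 1000 = -60.58 permil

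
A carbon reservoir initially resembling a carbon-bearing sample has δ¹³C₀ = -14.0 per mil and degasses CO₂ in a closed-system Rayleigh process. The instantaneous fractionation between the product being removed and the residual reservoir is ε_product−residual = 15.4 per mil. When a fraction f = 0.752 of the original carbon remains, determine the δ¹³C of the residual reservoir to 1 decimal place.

-18.3 per mil

Rayleigh residual: δ_res = (δ₀ + 1000)·f^(α−1) − 1000
α = ε/1000 + 1 = 1.01540, so α − 1 = 0.01540
f^(α−1) = 0.752^(0.01540) = 0.995620
δ_res = (-14.0 + 1000) × 0.995620 − 1000 = 981.682 − 1000 = -18.32 per mil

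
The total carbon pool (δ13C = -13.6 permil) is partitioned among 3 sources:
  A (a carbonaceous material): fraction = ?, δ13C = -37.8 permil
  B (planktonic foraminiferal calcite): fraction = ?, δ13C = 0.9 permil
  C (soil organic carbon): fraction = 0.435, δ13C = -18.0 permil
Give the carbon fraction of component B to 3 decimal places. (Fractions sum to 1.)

0.403

Let f_B and f_A be the unknown fractions; fractions sum to 1 so f_B + f_A = 0.565.
Mass balance: Σ fᵢ·δᵢ = δ_bulk ⇒ f_B·(0.9) + f_A·(-37.8) = -13.6 − (-7.830) = -5.770
Substitute f_A = 0.565 − f_B:
f_B·(0.9 − -37.8) = -5.770 − 0.565×(-37.8) = 15.587
f_B = 15.587 / 38.7 = 0.4028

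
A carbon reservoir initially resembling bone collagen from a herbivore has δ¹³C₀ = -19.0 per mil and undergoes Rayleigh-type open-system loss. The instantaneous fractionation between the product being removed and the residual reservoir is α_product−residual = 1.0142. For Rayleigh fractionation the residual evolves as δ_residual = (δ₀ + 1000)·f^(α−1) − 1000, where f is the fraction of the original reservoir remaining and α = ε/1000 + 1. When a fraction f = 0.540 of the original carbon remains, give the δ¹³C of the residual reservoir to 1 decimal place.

Rayleigh residual: δ_res = (δ₀ + 1000)·f^(α−1) − 1000
α − 1 = 0.01420
f^(α−1) = 0.540^(0.01420) = 0.991288
δ_res = (-19.0 + 1000) × 0.991288 − 1000 = 972.454 − 1000 = -27.55 per mil

-27.5 per mil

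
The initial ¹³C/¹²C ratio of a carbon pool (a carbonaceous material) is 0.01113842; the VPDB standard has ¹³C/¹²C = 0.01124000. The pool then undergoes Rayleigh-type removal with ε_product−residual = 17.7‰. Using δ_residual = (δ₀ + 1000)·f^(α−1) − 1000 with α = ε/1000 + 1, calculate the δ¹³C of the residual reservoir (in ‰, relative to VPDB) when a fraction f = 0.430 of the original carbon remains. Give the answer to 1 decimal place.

δ₀ = (0.01113842/0.01124000 − 1)×1000 = (0.990963 − 1)×1000 = -9.037‰
α − 1 = ε/1000 = 0.0177
f^(α−1) = 0.430^(0.0177) = 0.985173
δ_res = (-9.037 + 1000) × 0.985173 − 1000 = 976.269 − 1000 = -23.73‰

-23.7‰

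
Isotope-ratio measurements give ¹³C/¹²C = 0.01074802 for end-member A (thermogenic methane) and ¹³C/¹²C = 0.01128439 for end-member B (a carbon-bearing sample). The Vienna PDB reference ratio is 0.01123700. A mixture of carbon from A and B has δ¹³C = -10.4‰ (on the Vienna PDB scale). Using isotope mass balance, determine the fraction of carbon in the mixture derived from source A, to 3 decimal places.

0.306

δ_A = (0.01074802/0.01123700 − 1)×1000 = (0.956485 − 1)×1000 = -43.515‰
δ_B = (0.01128439/0.01123700 − 1)×1000 = (1.004217 − 1)×1000 = 4.217‰
f_A = (δ_mix − δ_B)/(δ_A − δ_B) = (-10.4 − (4.217))/(-43.515 − (4.217))
f_A = -14.617 / -47.732 = 0.3062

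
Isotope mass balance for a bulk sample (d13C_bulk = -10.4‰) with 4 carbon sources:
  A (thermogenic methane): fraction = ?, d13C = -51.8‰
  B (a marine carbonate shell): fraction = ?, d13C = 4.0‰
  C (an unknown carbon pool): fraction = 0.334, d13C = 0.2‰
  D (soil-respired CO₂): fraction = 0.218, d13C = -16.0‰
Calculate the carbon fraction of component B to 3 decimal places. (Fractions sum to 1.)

0.291

Let f_B and f_A be the unknown fractions; fractions sum to 1 so f_B + f_A = 0.448.
Mass balance: Σ fᵢ·δᵢ = δ_bulk ⇒ f_B·(4.0) + f_A·(-51.8) = -10.4 − (-3.421) = -6.979
Substitute f_A = 0.448 − f_B:
f_B·(4.0 − -51.8) = -6.979 − 0.448×(-51.8) = 16.228
f_B = 16.228 / 55.8 = 0.2908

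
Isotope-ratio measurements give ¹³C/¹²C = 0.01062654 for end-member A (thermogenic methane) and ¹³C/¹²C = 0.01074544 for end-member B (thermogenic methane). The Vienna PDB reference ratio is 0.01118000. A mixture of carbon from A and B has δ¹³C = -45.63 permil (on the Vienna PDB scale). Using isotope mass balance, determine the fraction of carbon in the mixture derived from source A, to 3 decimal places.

0.636

δ_A = (0.01062654/0.01118000 − 1)×1000 = (0.950496 − 1)×1000 = -49.504 permil
δ_B = (0.01074544/0.01118000 − 1)×1000 = (0.961131 − 1)×1000 = -38.869 permil
f_A = (δ_mix − δ_B)/(δ_A − δ_B) = (-45.63 − (-38.869))/(-49.504 − (-38.869))
f_A = -6.761 / -10.635 = 0.6357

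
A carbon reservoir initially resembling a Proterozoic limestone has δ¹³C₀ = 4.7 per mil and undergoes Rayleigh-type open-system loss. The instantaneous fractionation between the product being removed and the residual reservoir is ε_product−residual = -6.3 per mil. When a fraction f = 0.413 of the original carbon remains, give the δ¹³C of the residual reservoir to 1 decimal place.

10.3 per mil

Rayleigh residual: δ_res = (δ₀ + 1000)·f^(α−1) − 1000
α = ε/1000 + 1 = 0.99370, so α − 1 = -0.00630
f^(α−1) = 0.413^(-0.00630) = 1.005587
δ_res = (4.7 + 1000) × 1.005587 − 1000 = 1010.313 − 1000 = 10.31 per mil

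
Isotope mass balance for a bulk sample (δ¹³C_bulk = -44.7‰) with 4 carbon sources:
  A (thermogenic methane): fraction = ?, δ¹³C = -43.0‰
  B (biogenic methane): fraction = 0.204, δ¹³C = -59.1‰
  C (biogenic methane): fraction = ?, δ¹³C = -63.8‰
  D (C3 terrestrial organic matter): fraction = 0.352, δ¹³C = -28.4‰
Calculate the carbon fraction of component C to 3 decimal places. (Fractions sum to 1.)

0.171

Let f_C and f_A be the unknown fractions; fractions sum to 1 so f_C + f_A = 0.444.
Mass balance: Σ fᵢ·δᵢ = δ_bulk ⇒ f_C·(-63.8) + f_A·(-43.0) = -44.7 − (-22.053) = -22.647
Substitute f_A = 0.444 − f_C:
f_C·(-63.8 − -43.0) = -22.647 − 0.444×(-43.0) = -3.555
f_C = -3.555 / -20.8 = 0.1709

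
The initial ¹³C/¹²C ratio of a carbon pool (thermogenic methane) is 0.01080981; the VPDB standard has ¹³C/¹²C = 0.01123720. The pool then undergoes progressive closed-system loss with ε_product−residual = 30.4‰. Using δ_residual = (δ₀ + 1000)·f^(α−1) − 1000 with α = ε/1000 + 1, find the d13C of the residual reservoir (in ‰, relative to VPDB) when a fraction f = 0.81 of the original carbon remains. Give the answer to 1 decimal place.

-44.2‰

δ₀ = (0.01080981/0.01123720 − 1)×1000 = (0.961967 − 1)×1000 = -38.033‰
α − 1 = ε/1000 = 0.0304
f^(α−1) = 0.81^(0.0304) = 0.993615
δ_res = (-38.033 + 1000) × 0.993615 − 1000 = 955.824 − 1000 = -44.18‰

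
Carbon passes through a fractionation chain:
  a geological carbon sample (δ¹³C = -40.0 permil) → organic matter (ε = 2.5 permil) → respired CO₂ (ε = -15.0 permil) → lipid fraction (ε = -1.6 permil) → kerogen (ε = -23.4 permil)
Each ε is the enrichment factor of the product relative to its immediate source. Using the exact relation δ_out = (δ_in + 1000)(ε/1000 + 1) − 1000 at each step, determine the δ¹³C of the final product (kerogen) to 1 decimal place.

-75.7 permil

step 1: δ = (-40.00 + 1000)·(2.5/1000 + 1) − 1000 = -37.60 permil
step 2: δ = (-37.60 + 1000)·(-15.0/1000 + 1) − 1000 = -52.04 permil
step 3: δ = (-52.04 + 1000)·(-1.6/1000 + 1) − 1000 = -53.55 permil
step 4: δ = (-53.55 + 1000)·(-23.4/1000 + 1) − 1000 = -75.70 permil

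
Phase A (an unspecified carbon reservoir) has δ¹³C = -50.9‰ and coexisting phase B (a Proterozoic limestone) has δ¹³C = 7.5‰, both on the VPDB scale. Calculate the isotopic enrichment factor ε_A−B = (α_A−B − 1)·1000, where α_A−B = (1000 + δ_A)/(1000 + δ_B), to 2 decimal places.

α_A−B = (1000 + -50.9) / (1000 + 7.5) = 949.1 / 1007.5 = 0.942035
ε_A−B = (0.942035 − 1) × 1000 = -57.965‰
(The approximation ε ≈ δ_A − δ_B would give -58.4‰.)

-57.97‰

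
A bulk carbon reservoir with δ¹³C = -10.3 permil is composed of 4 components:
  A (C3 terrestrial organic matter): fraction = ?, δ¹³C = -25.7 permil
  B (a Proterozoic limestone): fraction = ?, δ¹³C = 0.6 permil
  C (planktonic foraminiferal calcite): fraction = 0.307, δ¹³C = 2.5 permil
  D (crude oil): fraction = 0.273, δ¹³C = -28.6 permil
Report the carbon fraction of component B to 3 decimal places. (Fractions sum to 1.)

0.286

Let f_B and f_A be the unknown fractions; fractions sum to 1 so f_B + f_A = 0.420.
Mass balance: Σ fᵢ·δᵢ = δ_bulk ⇒ f_B·(0.6) + f_A·(-25.7) = -10.3 − (-7.040) = -3.260
Substitute f_A = 0.420 − f_B:
f_B·(0.6 − -25.7) = -3.260 − 0.420×(-25.7) = 7.534
f_B = 7.534 / 26.3 = 0.2865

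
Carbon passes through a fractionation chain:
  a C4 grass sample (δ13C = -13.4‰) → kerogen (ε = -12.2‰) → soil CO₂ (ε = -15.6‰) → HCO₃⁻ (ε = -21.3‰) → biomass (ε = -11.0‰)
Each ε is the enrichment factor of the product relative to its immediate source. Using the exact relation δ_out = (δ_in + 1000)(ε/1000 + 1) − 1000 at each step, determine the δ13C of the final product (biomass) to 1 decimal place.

-71.4‰

step 1: δ = (-13.40 + 1000)·(-12.2/1000 + 1) − 1000 = -25.44‰
step 2: δ = (-25.44 + 1000)·(-15.6/1000 + 1) − 1000 = -40.64‰
step 3: δ = (-40.64 + 1000)·(-21.3/1000 + 1) − 1000 = -61.07‰
step 4: δ = (-61.07 + 1000)·(-11.0/1000 + 1) − 1000 = -71.40‰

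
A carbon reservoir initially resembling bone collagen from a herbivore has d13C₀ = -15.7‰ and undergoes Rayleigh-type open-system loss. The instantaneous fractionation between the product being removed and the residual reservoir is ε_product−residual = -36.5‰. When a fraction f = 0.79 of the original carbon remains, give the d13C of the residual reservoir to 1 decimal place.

Rayleigh residual: δ_res = (δ₀ + 1000)·f^(α−1) − 1000
α = ε/1000 + 1 = 0.96350, so α − 1 = -0.03650
f^(α−1) = 0.79^(-0.03650) = 1.008641
δ_res = (-15.7 + 1000) × 1.008641 − 1000 = 992.805 − 1000 = -7.19‰

-7.2‰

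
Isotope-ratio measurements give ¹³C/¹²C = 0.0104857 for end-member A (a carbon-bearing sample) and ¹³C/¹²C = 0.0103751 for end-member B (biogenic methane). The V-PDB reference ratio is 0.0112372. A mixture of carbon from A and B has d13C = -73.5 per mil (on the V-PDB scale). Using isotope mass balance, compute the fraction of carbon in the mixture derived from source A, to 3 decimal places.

δ_A = (0.0104857/0.0112372 − 1)×1000 = (0.933124 − 1)×1000 = -66.876 per mil
δ_B = (0.0103751/0.0112372 − 1)×1000 = (0.923282 − 1)×1000 = -76.718 per mil
f_A = (δ_mix − δ_B)/(δ_A − δ_B) = (-73.5 − (-76.718))/(-66.876 − (-76.718))
f_A = 3.218 / 9.842 = 0.3270

0.327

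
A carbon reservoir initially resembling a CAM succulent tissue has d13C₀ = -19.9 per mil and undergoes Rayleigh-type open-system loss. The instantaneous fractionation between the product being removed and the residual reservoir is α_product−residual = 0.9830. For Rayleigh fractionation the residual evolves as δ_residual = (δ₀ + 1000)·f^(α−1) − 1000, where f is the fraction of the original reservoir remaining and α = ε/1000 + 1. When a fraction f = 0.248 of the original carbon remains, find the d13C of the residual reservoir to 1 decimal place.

Rayleigh residual: δ_res = (δ₀ + 1000)·f^(α−1) − 1000
α − 1 = -0.01700
f^(α−1) = 0.248^(-0.01700) = 1.023987
δ_res = (-19.9 + 1000) × 1.023987 − 1000 = 1003.609 − 1000 = 3.61 per mil

3.6 per mil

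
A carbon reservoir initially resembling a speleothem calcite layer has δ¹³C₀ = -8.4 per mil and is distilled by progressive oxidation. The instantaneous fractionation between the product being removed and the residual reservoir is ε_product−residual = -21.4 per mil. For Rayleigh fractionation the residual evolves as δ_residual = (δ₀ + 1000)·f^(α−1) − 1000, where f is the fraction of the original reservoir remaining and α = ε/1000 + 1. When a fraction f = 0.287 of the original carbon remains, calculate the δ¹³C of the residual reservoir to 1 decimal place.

Rayleigh residual: δ_res = (δ₀ + 1000)·f^(α−1) − 1000
α = ε/1000 + 1 = 0.97860, so α − 1 = -0.02140
f^(α−1) = 0.287^(-0.02140) = 1.027073
δ_res = (-8.4 + 1000) × 1.027073 − 1000 = 1018.446 − 1000 = 18.45 per mil

18.4 per mil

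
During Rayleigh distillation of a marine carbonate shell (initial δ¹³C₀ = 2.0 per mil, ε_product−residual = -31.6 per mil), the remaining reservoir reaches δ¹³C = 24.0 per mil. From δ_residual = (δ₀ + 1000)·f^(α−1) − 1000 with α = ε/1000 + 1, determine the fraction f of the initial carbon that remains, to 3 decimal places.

0.503

α − 1 = ε/1000 = -0.0316
(δ_res + 1000)/(δ₀ + 1000) = (24.0 + 1000)/(2.0 + 1000) = 1024.0/1002.0 = 1.021956
f = 1.021956^(1/-0.0316) = exp(ln(1.021956)/-0.0316) = exp(0.02172/-0.0316)
f = exp(-0.6873) = 0.5029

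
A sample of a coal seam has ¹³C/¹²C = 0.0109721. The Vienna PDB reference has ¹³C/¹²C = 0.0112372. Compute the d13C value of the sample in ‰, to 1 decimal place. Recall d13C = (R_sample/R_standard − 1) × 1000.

d13C = (R_sample / R_standard − 1) × 1000
R_sample / R_standard = 0.0109721 / 0.0112372 = 0.976409
d13C = (0.976409 − 1) × 1000 = -23.59‰

-23.6‰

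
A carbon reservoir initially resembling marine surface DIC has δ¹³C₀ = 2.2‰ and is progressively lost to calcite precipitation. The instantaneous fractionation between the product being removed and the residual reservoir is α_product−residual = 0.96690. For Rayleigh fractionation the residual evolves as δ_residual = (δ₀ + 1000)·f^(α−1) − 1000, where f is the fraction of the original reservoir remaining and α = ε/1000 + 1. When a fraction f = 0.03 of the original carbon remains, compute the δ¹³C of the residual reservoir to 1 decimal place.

Rayleigh residual: δ_res = (δ₀ + 1000)·f^(α−1) − 1000
α − 1 = -0.03310
f^(α−1) = 0.03^(-0.03310) = 1.123071
δ_res = (2.2 + 1000) × 1.123071 − 1000 = 1125.542 − 1000 = 125.54‰

125.5‰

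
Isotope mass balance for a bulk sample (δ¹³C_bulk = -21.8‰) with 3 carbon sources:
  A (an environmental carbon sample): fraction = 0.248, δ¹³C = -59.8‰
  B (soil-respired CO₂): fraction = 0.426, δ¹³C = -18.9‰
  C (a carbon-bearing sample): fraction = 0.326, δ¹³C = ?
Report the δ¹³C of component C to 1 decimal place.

3.3‰

Isotope mass balance: δ_bulk = Σ fᵢ·δᵢ.
-21.8 = 0.248×(-59.8) + 0.426×(-18.9) + 0.326×δ_C
0.326·δ_C = -21.8 − (-22.882) = 1.082
δ_C = 1.082 / 0.326 = 3.32‰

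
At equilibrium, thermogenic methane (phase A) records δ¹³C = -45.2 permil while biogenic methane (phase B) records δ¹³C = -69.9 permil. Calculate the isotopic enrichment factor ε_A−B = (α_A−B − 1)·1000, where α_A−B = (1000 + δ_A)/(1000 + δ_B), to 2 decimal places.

α_A−B = (1000 + -45.2) / (1000 + -69.9) = 954.8 / 930.1 = 1.026556
ε_A−B = (1.026556 − 1) × 1000 = 26.556 permil
(The approximation ε ≈ δ_A − δ_B would give 24.7 permil.)

26.56 permil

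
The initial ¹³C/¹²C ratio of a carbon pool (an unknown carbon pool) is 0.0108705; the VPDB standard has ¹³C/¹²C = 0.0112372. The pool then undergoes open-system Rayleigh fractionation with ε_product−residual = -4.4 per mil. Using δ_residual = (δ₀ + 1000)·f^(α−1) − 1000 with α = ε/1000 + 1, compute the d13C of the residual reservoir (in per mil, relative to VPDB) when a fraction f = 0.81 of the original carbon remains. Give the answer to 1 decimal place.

δ₀ = (0.0108705/0.0112372 − 1)×1000 = (0.967367 − 1)×1000 = -32.633 per mil
α − 1 = ε/1000 = -0.0044
f^(α−1) = 0.81^(-0.0044) = 1.000928
δ_res = (-32.633 + 1000) × 1.000928 − 1000 = 968.265 − 1000 = -31.74 per mil

-31.7 per mil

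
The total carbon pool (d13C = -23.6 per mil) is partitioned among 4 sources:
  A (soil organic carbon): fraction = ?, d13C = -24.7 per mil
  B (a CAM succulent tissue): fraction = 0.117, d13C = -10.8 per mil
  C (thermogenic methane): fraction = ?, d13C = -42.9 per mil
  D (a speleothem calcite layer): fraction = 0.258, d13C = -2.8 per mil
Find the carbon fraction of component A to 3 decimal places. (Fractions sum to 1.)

Let f_A and f_C be the unknown fractions; fractions sum to 1 so f_A + f_C = 0.625.
Mass balance: Σ fᵢ·δᵢ = δ_bulk ⇒ f_A·(-24.7) + f_C·(-42.9) = -23.6 − (-1.986) = -21.614
Substitute f_C = 0.625 − f_A:
f_A·(-24.7 − -42.9) = -21.614 − 0.625×(-42.9) = 5.198
f_A = 5.198 / 18.2 = 0.2856

0.286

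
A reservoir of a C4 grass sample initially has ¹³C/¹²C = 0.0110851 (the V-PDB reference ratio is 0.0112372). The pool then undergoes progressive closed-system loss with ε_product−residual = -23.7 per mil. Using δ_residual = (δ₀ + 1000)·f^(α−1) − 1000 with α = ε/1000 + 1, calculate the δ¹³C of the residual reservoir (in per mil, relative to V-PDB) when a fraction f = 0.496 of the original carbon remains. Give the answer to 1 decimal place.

3.0 per mil

δ₀ = (0.0110851/0.0112372 − 1)×1000 = (0.986465 − 1)×1000 = -13.535 per mil
α − 1 = ε/1000 = -0.0237
f^(α−1) = 0.496^(-0.0237) = 1.016757
δ_res = (-13.535 + 1000) × 1.016757 − 1000 = 1002.995 − 1000 = 2.99 per mil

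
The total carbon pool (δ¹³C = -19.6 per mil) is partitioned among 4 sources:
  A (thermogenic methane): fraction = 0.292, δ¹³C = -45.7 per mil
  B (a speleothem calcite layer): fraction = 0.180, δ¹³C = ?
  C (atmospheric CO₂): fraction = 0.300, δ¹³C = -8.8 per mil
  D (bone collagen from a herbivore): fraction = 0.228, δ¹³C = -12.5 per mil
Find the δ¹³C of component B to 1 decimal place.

Isotope mass balance: δ_bulk = Σ fᵢ·δᵢ.
-19.6 = 0.292×(-45.7) + 0.180×δ_B + 0.300×(-8.8) + 0.228×(-12.5)
0.180·δ_B = -19.6 − (-18.834) = -0.766
δ_B = -0.766 / 0.180 = -4.25 per mil

-4.3 per mil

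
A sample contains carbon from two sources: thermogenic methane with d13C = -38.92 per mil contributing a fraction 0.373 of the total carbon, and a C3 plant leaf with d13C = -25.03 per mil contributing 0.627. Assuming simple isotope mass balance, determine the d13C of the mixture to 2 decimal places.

-30.21 per mil

δ_mix = f_A·δ_A + f_B·δ_B
δ_mix = 0.373 × (-38.92) + 0.627 × (-25.03)
δ_mix = -14.517 + -15.694 = -30.211 per mil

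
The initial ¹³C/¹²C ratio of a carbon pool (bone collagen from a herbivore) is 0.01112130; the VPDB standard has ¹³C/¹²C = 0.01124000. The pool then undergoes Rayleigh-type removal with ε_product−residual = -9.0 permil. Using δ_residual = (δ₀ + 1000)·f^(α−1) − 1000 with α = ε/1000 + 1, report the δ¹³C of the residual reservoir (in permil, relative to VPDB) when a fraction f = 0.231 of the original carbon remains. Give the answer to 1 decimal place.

δ₀ = (0.01112130/0.01124000 − 1)×1000 = (0.989440 − 1)×1000 = -10.560 permil
α − 1 = ε/1000 = -0.0090
f^(α−1) = 0.231^(-0.0090) = 1.013275
δ_res = (-10.560 + 1000) × 1.013275 − 1000 = 1002.575 − 1000 = 2.57 permil

2.6 permil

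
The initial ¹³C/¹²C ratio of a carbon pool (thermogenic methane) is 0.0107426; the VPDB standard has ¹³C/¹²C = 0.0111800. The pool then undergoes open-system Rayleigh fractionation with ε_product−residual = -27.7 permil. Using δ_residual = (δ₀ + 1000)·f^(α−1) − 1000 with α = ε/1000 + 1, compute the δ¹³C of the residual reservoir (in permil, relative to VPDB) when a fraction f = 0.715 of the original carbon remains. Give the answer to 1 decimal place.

-30.2 permil

δ₀ = (0.0107426/0.0111800 − 1)×1000 = (0.960877 − 1)×1000 = -39.123 permil
α − 1 = ε/1000 = -0.0277
f^(α−1) = 0.715^(-0.0277) = 1.009336
δ_res = (-39.123 + 1000) × 1.009336 − 1000 = 969.847 − 1000 = -30.15 permil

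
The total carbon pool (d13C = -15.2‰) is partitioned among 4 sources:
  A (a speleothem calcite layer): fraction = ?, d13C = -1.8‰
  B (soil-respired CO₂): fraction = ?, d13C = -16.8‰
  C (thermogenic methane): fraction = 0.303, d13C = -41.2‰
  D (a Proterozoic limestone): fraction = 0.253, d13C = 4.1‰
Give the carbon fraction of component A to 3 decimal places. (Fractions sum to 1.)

0.247

Let f_A and f_B be the unknown fractions; fractions sum to 1 so f_A + f_B = 0.444.
Mass balance: Σ fᵢ·δᵢ = δ_bulk ⇒ f_A·(-1.8) + f_B·(-16.8) = -15.2 − (-11.446) = -3.754
Substitute f_B = 0.444 − f_A:
f_A·(-1.8 − -16.8) = -3.754 − 0.444×(-16.8) = 3.706
f_A = 3.706 / 15.0 = 0.2470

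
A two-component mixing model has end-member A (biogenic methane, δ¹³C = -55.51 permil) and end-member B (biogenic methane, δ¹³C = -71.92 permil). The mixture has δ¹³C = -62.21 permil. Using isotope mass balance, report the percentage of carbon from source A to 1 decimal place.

59.2%

δ_mix = f_A·δ_A + (1 − f_A)·δ_B  ⇒  f_A = (δ_mix − δ_B)/(δ_A − δ_B)
f_A = (-62.21 − (-71.92)) / (-55.51 − (-71.92))
f_A = 9.71 / 16.41 = 0.5917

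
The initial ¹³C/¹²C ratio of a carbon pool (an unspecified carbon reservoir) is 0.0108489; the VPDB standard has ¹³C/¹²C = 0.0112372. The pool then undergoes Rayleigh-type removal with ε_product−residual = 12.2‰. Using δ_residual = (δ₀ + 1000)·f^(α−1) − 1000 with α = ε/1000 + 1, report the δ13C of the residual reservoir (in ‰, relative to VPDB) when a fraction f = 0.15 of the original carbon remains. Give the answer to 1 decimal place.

δ₀ = (0.0108489/0.0112372 − 1)×1000 = (0.965445 − 1)×1000 = -34.555‰
α − 1 = ε/1000 = 0.0122
f^(α−1) = 0.15^(0.0122) = 0.977121
δ_res = (-34.555 + 1000) × 0.977121 − 1000 = 943.357 − 1000 = -56.64‰

-56.6‰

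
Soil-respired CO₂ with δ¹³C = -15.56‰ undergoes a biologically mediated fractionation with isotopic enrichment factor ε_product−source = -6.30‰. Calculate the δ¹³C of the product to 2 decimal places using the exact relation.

To first order, δ_product ≈ δ_source + ε = -21.86‰.
Exactly, δ_product = (δ_source + 1000)·(ε/1000 + 1) − 1000.
δ_product = (-15.56 + 1000) × (-6.30/1000 + 1) − 1000
δ_product = -21.762‰

-21.76‰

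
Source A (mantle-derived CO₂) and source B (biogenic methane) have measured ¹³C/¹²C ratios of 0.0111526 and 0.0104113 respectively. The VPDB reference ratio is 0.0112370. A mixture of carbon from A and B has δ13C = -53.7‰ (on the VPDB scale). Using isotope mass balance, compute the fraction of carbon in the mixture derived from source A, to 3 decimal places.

0.300

δ_A = (0.0111526/0.0112370 − 1)×1000 = (0.992489 − 1)×1000 = -7.511‰
δ_B = (0.0104113/0.0112370 − 1)×1000 = (0.926520 − 1)×1000 = -73.480‰
f_A = (δ_mix − δ_B)/(δ_A − δ_B) = (-53.7 − (-73.480))/(-7.511 − (-73.480))
f_A = 19.780 / 65.970 = 0.2998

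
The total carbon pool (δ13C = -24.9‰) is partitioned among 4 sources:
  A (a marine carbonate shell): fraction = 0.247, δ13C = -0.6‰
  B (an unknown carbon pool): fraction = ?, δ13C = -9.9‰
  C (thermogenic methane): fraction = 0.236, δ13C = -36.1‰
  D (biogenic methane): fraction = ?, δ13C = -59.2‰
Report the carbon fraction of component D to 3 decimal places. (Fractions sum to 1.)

Let f_D and f_B be the unknown fractions; fractions sum to 1 so f_D + f_B = 0.517.
Mass balance: Σ fᵢ·δᵢ = δ_bulk ⇒ f_D·(-59.2) + f_B·(-9.9) = -24.9 − (-8.668) = -16.232
Substitute f_B = 0.517 − f_D:
f_D·(-59.2 − -9.9) = -16.232 − 0.517×(-9.9) = -11.114
f_D = -11.114 / -49.3 = 0.2254

0.225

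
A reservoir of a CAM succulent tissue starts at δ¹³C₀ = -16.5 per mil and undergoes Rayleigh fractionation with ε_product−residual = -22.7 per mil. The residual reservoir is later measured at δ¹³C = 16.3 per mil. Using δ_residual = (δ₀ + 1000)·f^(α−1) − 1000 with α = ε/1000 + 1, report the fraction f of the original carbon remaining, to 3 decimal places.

0.236

α − 1 = ε/1000 = -0.0227
(δ_res + 1000)/(δ₀ + 1000) = (16.3 + 1000)/(-16.5 + 1000) = 1016.3/983.5 = 1.033350
f = 1.033350^(1/-0.0227) = exp(ln(1.033350)/-0.0227) = exp(0.03281/-0.0227)
f = exp(-1.4452) = 0.2357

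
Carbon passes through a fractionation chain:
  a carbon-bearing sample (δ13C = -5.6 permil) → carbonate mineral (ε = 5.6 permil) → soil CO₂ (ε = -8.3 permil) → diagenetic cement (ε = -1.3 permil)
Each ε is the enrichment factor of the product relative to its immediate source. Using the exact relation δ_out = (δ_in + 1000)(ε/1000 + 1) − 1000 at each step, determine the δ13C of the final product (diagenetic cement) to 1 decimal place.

step 1: δ = (-5.60 + 1000)·(5.6/1000 + 1) − 1000 = -0.03 permil
step 2: δ = (-0.03 + 1000)·(-8.3/1000 + 1) − 1000 = -8.33 permil
step 3: δ = (-8.33 + 1000)·(-1.3/1000 + 1) − 1000 = -9.62 permil

-9.6 permil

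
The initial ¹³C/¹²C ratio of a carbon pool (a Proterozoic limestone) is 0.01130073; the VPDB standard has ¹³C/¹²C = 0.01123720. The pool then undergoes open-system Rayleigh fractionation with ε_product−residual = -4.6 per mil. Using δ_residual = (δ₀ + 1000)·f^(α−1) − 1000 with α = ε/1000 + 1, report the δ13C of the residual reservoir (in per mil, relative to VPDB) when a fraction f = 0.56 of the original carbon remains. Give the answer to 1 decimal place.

δ₀ = (0.01130073/0.01123720 − 1)×1000 = (1.005654 − 1)×1000 = 5.654 per mil
α − 1 = ε/1000 = -0.0046
f^(α−1) = 0.56^(-0.0046) = 1.002671
δ_res = (5.654 + 1000) × 1.002671 − 1000 = 1008.339 − 1000 = 8.34 per mil

8.3 per mil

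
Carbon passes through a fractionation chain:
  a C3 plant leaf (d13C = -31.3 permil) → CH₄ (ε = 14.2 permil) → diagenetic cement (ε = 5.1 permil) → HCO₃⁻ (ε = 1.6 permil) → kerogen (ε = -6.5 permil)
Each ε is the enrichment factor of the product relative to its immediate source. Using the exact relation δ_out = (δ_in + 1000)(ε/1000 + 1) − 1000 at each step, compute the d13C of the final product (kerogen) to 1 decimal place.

step 1: δ = (-31.30 + 1000)·(14.2/1000 + 1) − 1000 = -17.54 permil
step 2: δ = (-17.54 + 1000)·(5.1/1000 + 1) − 1000 = -12.53 permil
step 3: δ = (-12.53 + 1000)·(1.6/1000 + 1) − 1000 = -10.95 permil
step 4: δ = (-10.95 + 1000)·(-6.5/1000 + 1) − 1000 = -17.38 permil

-17.4 permil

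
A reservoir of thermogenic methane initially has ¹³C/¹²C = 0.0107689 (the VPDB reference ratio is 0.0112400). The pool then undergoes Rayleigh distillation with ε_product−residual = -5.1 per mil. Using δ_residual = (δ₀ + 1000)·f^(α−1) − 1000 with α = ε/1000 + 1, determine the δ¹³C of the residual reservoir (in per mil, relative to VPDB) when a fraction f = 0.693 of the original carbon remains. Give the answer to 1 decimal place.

δ₀ = (0.0107689/0.0112400 − 1)×1000 = (0.958087 − 1)×1000 = -41.913 per mil
α − 1 = ε/1000 = -0.0051
f^(α−1) = 0.693^(-0.0051) = 1.001872
δ_res = (-41.913 + 1000) × 1.001872 − 1000 = 959.881 − 1000 = -40.12 per mil

-40.1 per mil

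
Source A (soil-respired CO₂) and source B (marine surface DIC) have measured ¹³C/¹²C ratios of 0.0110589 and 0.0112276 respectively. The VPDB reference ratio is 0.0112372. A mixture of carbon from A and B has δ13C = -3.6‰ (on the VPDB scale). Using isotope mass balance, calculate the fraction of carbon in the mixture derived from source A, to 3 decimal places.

δ_A = (0.0110589/0.0112372 − 1)×1000 = (0.984133 − 1)×1000 = -15.867‰
δ_B = (0.0112276/0.0112372 − 1)×1000 = (0.999146 − 1)×1000 = -0.854‰
f_A = (δ_mix − δ_B)/(δ_A − δ_B) = (-3.6 − (-0.854))/(-15.867 − (-0.854))
f_A = -2.746 / -15.013 = 0.1829

0.183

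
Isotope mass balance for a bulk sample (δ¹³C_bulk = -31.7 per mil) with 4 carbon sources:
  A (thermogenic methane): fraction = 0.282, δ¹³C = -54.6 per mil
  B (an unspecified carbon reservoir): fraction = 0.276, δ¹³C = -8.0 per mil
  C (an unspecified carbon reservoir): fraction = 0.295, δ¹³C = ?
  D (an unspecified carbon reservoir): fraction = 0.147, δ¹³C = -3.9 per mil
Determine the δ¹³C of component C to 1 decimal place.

-45.8 per mil

Isotope mass balance: δ_bulk = Σ fᵢ·δᵢ.
-31.7 = 0.282×(-54.6) + 0.276×(-8.0) + 0.295×δ_C + 0.147×(-3.9)
0.295·δ_C = -31.7 − (-18.178) = -13.521
δ_C = -13.521 / 0.295 = -45.84 per mil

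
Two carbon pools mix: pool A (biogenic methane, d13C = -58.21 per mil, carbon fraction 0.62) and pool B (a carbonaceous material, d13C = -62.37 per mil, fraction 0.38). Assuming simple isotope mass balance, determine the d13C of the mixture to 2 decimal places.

-59.79 per mil

δ_mix = f_A·δ_A + f_B·δ_B
δ_mix = 0.62 × (-58.21) + 0.38 × (-62.37)
δ_mix = -36.090 + -23.701 = -59.791 per mil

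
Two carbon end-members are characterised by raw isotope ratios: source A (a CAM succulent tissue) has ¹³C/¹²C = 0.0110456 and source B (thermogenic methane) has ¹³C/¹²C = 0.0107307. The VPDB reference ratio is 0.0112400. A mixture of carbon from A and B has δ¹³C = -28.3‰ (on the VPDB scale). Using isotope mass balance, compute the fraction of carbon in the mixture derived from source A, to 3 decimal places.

0.607

δ_A = (0.0110456/0.0112400 − 1)×1000 = (0.982705 − 1)×1000 = -17.295‰
δ_B = (0.0107307/0.0112400 − 1)×1000 = (0.954689 − 1)×1000 = -45.311‰
f_A = (δ_mix − δ_B)/(δ_A − δ_B) = (-28.3 − (-45.311))/(-17.295 − (-45.311))
f_A = 17.011 / 28.016 = 0.6072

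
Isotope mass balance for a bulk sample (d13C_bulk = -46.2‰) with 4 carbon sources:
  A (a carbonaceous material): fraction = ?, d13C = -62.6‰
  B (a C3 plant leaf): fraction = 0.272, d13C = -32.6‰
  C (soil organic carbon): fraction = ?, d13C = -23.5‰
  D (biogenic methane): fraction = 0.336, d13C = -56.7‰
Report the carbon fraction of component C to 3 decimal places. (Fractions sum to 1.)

0.160

Let f_C and f_A be the unknown fractions; fractions sum to 1 so f_C + f_A = 0.392.
Mass balance: Σ fᵢ·δᵢ = δ_bulk ⇒ f_C·(-23.5) + f_A·(-62.6) = -46.2 − (-27.918) = -18.282
Substitute f_A = 0.392 − f_C:
f_C·(-23.5 − -62.6) = -18.282 − 0.392×(-62.6) = 6.258
f_C = 6.258 / 39.1 = 0.1600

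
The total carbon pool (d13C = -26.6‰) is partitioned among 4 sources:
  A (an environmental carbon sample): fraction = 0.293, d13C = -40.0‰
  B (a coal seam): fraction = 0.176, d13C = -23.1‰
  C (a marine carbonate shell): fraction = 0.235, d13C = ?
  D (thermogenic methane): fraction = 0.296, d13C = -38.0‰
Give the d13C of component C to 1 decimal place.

Isotope mass balance: δ_bulk = Σ fᵢ·δᵢ.
-26.6 = 0.293×(-40.0) + 0.176×(-23.1) + 0.235×δ_C + 0.296×(-38.0)
0.235·δ_C = -26.6 − (-27.034) = 0.434
δ_C = 0.434 / 0.235 = 1.85‰

1.8‰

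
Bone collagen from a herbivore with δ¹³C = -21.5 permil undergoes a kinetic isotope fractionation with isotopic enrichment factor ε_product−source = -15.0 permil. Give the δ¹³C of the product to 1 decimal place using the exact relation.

To first order, δ_product ≈ δ_source + ε = -36.5 permil.
Exactly, δ_product = (δ_source + 1000)·(ε/1000 + 1) − 1000.
δ_product = (-21.5 + 1000) × (-15.0/1000 + 1) − 1000
δ_product = -36.18 permil

-36.2 permil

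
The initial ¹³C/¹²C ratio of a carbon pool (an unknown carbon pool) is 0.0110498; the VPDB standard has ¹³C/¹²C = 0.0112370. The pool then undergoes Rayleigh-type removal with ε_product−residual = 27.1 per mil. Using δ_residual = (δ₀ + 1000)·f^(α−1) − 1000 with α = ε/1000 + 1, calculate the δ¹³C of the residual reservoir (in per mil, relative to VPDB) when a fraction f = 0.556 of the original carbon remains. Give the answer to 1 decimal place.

-32.2 per mil

δ₀ = (0.0110498/0.0112370 − 1)×1000 = (0.983341 − 1)×1000 = -16.659 per mil
α − 1 = ε/1000 = 0.0271
f^(α−1) = 0.556^(0.0271) = 0.984219
δ_res = (-16.659 + 1000) × 0.984219 − 1000 = 967.822 − 1000 = -32.18 per mil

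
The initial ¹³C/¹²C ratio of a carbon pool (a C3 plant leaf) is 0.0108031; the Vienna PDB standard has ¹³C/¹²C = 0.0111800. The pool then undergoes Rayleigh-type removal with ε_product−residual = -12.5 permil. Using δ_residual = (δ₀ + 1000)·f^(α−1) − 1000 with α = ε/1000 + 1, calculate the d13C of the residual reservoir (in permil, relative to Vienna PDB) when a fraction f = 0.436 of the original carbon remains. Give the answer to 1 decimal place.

-23.6 permil

δ₀ = (0.0108031/0.0111800 − 1)×1000 = (0.966288 − 1)×1000 = -33.712 permil
α − 1 = ε/1000 = -0.0125
f^(α−1) = 0.436^(-0.0125) = 1.010430
δ_res = (-33.712 + 1000) × 1.010430 − 1000 = 976.367 − 1000 = -23.63 permil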